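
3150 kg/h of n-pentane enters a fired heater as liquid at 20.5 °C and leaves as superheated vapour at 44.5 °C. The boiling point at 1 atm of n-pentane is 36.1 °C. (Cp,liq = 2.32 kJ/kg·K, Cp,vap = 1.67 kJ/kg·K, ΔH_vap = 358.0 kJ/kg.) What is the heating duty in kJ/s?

liquid 20.5→36.1 °C: 36.192 kJ/kg
vaporisation at 36.1 °C: 358 kJ/kg
vapour 36.1→44.5 °C: 14.028 kJ/kg
Δh = 36.192 + 358 + 14.028 = 408.22 kJ/kg
Q = ṁ·Δh = 3150 kg/h × 408.22 kJ/kg = 1.2859e+06 kJ/h
|Q| = 357.19 kW

Q = 357 kJ/s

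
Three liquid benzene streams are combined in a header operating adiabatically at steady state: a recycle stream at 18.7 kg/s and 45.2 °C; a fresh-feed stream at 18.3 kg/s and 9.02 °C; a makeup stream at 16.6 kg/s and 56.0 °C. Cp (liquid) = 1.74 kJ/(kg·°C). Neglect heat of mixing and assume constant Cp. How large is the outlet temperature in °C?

T_out = 36.2 °C

No heat crosses the boundary, so H_out = H_in.
T_out = Σ ṁᵢCp,ᵢTᵢ / Σ ṁᵢCp,ᵢ
      = 3375.4 / 93.264 = 36.192 °C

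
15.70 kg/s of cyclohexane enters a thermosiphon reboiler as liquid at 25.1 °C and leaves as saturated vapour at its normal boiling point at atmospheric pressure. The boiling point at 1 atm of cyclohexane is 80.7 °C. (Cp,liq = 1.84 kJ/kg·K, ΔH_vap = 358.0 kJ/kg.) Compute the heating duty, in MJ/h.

Q = 26000 MJ/h

liquid 25.1→80.7 °C: 102.3 kJ/kg
vaporisation at 80.7 °C: 358 kJ/kg
Δh = 102.3 + 358 = 460.3 kJ/kg
Q = ṁ·Δh = 15.70 kg/s × 460.3 kJ/kg = 7226.8 kJ/s
|Q| = 7226.8 kW = 26016 MJ/h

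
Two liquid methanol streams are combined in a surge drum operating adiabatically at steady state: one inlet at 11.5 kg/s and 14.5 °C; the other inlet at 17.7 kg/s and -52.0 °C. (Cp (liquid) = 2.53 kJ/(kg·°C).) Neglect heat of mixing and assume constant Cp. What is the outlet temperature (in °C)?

T_out = -25.8 °C

Adiabatic, steady state ⇒ Σ ṁᵢCp,ᵢ(T_out − Tᵢ) = 0
Σ ṁᵢCp,ᵢTᵢ = 11.5×2.53×14.5 + 17.7×2.53×-52.0 = -1906.7
Σ ṁᵢCp,ᵢ = 11.5×2.53 + 17.7×2.53 = 73.876
T_out = -1906.7 / 73.876 = -25.81 °C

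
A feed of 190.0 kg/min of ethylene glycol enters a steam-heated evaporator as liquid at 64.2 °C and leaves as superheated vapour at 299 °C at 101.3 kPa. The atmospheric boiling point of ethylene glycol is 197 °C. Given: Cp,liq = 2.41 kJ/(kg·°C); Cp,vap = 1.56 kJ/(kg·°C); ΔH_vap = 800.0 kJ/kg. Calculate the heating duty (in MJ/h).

liquid 64.2→197 °C: 320.05 kJ/kg
vaporisation at 197 °C: 800 kJ/kg
vapour 197→299 °C: 159.12 kJ/kg
Δh = 320.05 + 800 + 159.12 = 1279.2 kJ/kg
Q = ṁ·Δh = 190.0 kg/min × 1279.2 kJ/kg = 243040 kJ/min
|Q| = 4050.7 kW = 14583 MJ/h

Q = 14600 MJ/h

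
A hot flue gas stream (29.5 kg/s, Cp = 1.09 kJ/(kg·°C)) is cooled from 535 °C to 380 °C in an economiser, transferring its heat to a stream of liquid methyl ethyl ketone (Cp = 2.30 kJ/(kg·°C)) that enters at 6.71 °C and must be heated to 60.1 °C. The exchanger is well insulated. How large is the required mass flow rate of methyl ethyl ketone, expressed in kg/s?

ṁ_c = 40.6 kg/s

Heat released by hot stream: Q = 29.5 × 1.09 × (535 − 380) = 4984 kJ/s
Energy balance on cold side (adiabatic exchanger): Q = ṁ_c·Cp_c·(T_c,out − T_c,in)
ṁ_c = 4984 / [2.30 × (60.1 − 6.71)] = 40.588 kg/s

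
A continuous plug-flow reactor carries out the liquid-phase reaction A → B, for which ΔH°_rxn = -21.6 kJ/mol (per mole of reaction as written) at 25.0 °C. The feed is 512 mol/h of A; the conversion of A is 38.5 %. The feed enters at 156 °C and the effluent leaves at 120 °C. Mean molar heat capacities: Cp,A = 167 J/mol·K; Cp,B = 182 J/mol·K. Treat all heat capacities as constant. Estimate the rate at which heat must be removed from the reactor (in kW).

Q_out = 1.96 kW

Extent of reaction ξ = 0.385 × 512 = 197.12 mol/h
Reaction term: ξ·ΔH°_rxn = 197.12 × -21.6 = -4257.8 kJ/h
Sensible, feed 156→25 °C: -11201 kJ/h
Outlet flows (mol/h): A 314.88, B 197.12
Sensible, products 25→120 °C: 8403.8 kJ/h
Q = ΔH = -7055 kJ/h = -1.9597 kW
Heat removed = 1.9597 kW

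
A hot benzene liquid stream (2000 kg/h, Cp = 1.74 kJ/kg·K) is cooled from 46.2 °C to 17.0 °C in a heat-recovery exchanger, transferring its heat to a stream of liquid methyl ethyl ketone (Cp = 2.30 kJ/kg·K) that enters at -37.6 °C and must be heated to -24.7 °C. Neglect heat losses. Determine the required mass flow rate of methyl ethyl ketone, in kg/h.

Heat released by hot stream: Q = 2000 × 1.74 × (46.2 − 17.0) = 101620 kJ/h
Energy balance on cold side (adiabatic exchanger): Q = ṁ_c·Cp_c·(T_c,out − T_c,in)
ṁ_c = 101620 / [2.30 × (-24.7 − -37.6)] = 3424.9 kg/h

ṁ_c = 3420 kg/h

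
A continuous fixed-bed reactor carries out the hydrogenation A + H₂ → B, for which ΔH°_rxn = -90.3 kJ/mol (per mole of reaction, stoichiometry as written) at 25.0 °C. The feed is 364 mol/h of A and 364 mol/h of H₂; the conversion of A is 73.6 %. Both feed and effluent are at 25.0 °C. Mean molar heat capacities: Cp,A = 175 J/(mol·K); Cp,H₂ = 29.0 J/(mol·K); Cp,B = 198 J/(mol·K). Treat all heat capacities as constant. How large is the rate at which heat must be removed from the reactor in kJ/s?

Extent of reaction ξ = 0.736 × 364 = 267.9 mol/h
Reaction term: ξ·ΔH°_rxn = 267.9 × -90.3 = -24192 kJ/h
Q = ΔH = -24192 kJ/h = -6.7199 kW
Heat removed = 6.7199 kJ/s

Q_out = 6.72 kJ/s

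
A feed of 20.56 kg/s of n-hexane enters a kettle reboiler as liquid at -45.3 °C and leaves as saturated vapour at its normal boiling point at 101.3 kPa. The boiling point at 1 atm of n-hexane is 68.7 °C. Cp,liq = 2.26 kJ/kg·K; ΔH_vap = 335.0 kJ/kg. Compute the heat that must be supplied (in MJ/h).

Q = 43900 MJ/h

liquid -45.3→68.7 °C: 257.64 kJ/kg
vaporisation at 68.7 °C: 335 kJ/kg
Δh = 257.64 + 335 = 592.64 kJ/kg
Q = ṁ·Δh = 20.56 kg/s × 592.64 kJ/kg = 12185 kJ/s
|Q| = 12185 kW = 43865 MJ/h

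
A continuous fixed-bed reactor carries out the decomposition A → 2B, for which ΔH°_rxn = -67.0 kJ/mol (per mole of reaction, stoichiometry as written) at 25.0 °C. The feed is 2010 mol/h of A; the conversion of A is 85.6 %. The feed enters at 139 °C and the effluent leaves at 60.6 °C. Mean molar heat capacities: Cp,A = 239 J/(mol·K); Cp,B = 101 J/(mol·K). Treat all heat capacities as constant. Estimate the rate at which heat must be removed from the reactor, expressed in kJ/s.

Q_out = 43.1 kJ/s

Extent of reaction ξ = 0.856 × 2010 = 1720.6 mol/h
Reaction term: ξ·ΔH°_rxn = 1720.6 × -67.0 = -115280 kJ/h
Sensible, feed 139→25 °C: -54764 kJ/h
Outlet flows (mol/h): A 289.44, B 3441.1
Sensible, products 25→60.6 °C: 14836 kJ/h
Q = ΔH = -155210 kJ/h = -43.113 kW
Heat removed = 43.113 kJ/s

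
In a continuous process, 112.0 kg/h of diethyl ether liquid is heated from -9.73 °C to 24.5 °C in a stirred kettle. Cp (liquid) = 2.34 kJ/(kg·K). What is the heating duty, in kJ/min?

Q = 150 kJ/min

Q = ṁ·Cp·ΔT = 112.0 × 2.34 × (24.5 − -9.73) = 8971 kJ/h
Converting: 8971 / 3600 s = 2.4919 kW
Heating duty = 149.52 kJ/min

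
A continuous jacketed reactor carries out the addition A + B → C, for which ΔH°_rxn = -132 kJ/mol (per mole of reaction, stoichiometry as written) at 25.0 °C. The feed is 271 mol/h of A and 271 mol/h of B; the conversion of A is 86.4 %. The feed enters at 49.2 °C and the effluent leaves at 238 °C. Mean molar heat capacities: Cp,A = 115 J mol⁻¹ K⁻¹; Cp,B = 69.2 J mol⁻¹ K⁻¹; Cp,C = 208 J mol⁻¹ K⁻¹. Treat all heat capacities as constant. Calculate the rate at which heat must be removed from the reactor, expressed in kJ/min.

Q_out = 338 kJ/min

Extent of reaction ξ = 0.864 × 271 = 234.14 mol/h
Reaction term: ξ·ΔH°_rxn = 234.14 × -132 = -30907 kJ/h
Sensible, feed 49.2→25 °C: -1208 kJ/h
Outlet flows (mol/h): A 36.856, B 36.856, C 234.14
Sensible, products 25→238 °C: 11820 kJ/h
Q = ΔH = -20295 kJ/h = -5.6376 kW
Heat removed = 338.26 kJ/min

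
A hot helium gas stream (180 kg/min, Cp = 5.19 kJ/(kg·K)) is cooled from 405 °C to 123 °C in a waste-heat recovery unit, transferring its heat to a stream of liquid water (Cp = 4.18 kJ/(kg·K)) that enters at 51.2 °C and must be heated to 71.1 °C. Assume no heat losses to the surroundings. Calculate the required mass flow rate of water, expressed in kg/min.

ṁ_c = 3170 kg/min

Heat released by hot stream: Q = 180 × 5.19 × (405 − 123) = 263440 kJ/min
Energy balance on cold side (adiabatic exchanger): Q = ṁ_c·Cp_c·(T_c,out − T_c,in)
ṁ_c = 263440 / [4.18 × (71.1 − 51.2)] = 3167.1 kg/min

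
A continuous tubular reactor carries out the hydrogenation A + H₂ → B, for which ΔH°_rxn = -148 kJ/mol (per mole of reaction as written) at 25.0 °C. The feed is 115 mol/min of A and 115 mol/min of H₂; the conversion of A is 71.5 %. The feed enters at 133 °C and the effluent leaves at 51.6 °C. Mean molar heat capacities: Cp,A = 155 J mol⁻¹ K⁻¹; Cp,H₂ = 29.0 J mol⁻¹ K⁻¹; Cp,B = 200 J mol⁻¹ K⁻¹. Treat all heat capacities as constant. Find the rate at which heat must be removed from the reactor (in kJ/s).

Q_out = 231 kJ/s

Extent of reaction ξ = 0.715 × 115 = 82.225 mol/min
Reaction term: ξ·ΔH°_rxn = 82.225 × -148 = -12169 kJ/min
Sensible, feed 133→25 °C: -2285.3 kJ/min
Outlet flows (mol/min): A 32.775, H₂ 32.775, B 82.225
Sensible, products 25→51.6 °C: 597.85 kJ/min
Q = ΔH = -13857 kJ/min = -230.95 kW
Heat removed = 230.95 kJ/s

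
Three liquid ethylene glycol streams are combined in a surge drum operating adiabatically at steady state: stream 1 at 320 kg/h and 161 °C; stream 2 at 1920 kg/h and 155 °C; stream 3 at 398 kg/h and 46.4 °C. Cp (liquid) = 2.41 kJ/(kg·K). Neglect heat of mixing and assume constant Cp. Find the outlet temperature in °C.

Energy balance with Q = 0: Σ ṁᵢCp,ᵢ(T_out − Tᵢ) = 0
Σ ṁᵢCp,ᵢTᵢ = 320×2.41×161 + 1920×2.41×155 + 398×2.41×46.4 = 885890
Σ ṁᵢCp,ᵢ = 320×2.41 + 1920×2.41 + 398×2.41 = 6357.6
T_out = 885890 / 6357.6 = 139.34 °C

T_out = 139 °C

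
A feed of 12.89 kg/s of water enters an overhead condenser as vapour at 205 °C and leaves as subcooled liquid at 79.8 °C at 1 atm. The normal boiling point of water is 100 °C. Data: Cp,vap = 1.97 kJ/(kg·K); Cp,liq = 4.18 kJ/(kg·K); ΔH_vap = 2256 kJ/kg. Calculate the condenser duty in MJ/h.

vapour 205→100 °C: -206.85 kJ/kg
condensation at 100 °C: -2256 kJ/kg
liquid 100→79.8 °C: -84.436 kJ/kg
Δh = -206.85 + -2256 + -84.436 = -2547.3 kJ/kg
Q = ṁ·Δh = 12.89 kg/s × -2547.3 kJ/kg = -32835 kJ/s
|Q| = 32835 kW = 118200 MJ/h

Q_c = 118000 MJ/h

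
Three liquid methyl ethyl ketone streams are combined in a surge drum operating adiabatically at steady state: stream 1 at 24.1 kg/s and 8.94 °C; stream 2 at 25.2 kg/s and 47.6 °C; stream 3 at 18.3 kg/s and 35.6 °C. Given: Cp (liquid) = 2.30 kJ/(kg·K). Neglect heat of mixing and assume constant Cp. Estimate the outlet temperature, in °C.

T_out = 30.6 °C

Energy balance with Q = 0: Σ ṁᵢCp,ᵢ(T_out − Tᵢ) = 0
Σ ṁᵢCp,ᵢTᵢ = 24.1×2.30×8.94 + 25.2×2.30×47.6 + 18.3×2.30×35.6 = 4752.8
Σ ṁᵢCp,ᵢ = 24.1×2.30 + 25.2×2.30 + 18.3×2.30 = 155.48
T_out = 4752.8 / 155.48 = 30.569 °C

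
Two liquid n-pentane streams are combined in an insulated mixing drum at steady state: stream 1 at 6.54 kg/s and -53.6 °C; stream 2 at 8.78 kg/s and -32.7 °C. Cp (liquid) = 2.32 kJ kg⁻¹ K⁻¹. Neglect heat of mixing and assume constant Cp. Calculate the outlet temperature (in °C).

No heat crosses the boundary, so H_out = H_in.
T_out = Σ ṁᵢCp,ᵢTᵢ / Σ ṁᵢCp,ᵢ
      = -1479.3 / 35.542 = -41.622 °C

T_out = -41.6 °C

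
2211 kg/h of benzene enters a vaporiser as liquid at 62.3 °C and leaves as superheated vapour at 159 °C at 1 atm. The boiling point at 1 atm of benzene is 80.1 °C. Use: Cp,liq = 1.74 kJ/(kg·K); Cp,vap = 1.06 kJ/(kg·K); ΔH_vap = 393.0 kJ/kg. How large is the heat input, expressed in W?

liquid 62.3→80.1 °C: 30.972 kJ/kg
vaporisation at 80.1 °C: 393 kJ/kg
vapour 80.1→159 °C: 83.634 kJ/kg
Δh = 30.972 + 393 + 83.634 = 507.61 kJ/kg
Q = ṁ·Δh = 2211 kg/h × 507.61 kJ/kg = 1.1223e+06 kJ/h
|Q| = 311.75 kW = 311750 W

Q = 312000 W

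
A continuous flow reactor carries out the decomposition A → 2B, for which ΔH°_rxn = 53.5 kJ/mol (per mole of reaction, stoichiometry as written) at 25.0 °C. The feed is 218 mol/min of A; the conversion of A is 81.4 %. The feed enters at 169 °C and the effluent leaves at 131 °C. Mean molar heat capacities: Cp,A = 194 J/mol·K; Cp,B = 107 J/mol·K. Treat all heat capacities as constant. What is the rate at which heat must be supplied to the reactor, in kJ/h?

Q_in = 496000 kJ/h

Extent of reaction ξ = 0.814 × 218 = 177.45 mol/min
Reaction term: ξ·ΔH°_rxn = 177.45 × 53.5 = 9493.7 kJ/min
Sensible, feed 169→25 °C: -6090 kJ/min
Outlet flows (mol/min): A 40.548, B 354.9
Sensible, products 25→131 °C: 4859.2 kJ/min
Q = ΔH = 8262.8 kJ/min = 137.71 kW
Heat supplied = 495770 kJ/h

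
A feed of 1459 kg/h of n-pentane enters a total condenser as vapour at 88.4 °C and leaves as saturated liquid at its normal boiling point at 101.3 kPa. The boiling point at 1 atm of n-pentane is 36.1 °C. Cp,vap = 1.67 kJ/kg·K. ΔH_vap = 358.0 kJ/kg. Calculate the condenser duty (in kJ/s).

vapour 88.4→36.1 °C: -87.341 kJ/kg
condensation at 36.1 °C: -358 kJ/kg
Δh = -87.341 + -358 = -445.34 kJ/kg
Q = ṁ·Δh = 1459 kg/h × -445.34 kJ/kg = -649750 kJ/h
|Q| = 180.49 kW

Q_c = 180 kJ/s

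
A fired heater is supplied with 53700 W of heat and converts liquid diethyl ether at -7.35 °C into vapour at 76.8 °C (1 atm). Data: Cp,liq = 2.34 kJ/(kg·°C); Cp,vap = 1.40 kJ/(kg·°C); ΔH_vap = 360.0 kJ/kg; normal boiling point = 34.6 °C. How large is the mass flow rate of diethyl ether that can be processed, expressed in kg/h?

ṁ = 374 kg/h

Δh = 2.34×(34.6−-7.35) + 360.0 + 1.40×(76.8−34.6) = 517.24 kJ/kg
Q = 53700 W = 53.7 kJ/s = 193320 kJ/h
ṁ = Q/Δh = 193320 / 517.24 = 373.75 kg/h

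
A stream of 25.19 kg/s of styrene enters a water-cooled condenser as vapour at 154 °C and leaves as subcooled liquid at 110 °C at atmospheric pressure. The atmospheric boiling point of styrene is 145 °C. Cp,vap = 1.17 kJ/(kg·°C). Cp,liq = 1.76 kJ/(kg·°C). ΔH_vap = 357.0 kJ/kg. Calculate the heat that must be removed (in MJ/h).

vapour 154→145 °C: -10.53 kJ/kg
condensation at 145 °C: -357 kJ/kg
liquid 145→110 °C: -61.6 kJ/kg
Δh = -10.53 + -357 + -61.6 = -429.13 kJ/kg
Q = ṁ·Δh = 25.19 kg/s × -429.13 kJ/kg = -10810 kJ/s
|Q| = 10810 kW = 38915 MJ/h

Q_c = 38900 MJ/h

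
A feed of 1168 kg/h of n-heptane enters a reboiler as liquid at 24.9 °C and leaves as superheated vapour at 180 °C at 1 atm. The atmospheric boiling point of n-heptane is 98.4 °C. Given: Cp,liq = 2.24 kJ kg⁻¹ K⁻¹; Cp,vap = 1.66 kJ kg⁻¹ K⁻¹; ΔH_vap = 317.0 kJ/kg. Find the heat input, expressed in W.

liquid 24.9→98.4 °C: 164.64 kJ/kg
vaporisation at 98.4 °C: 317 kJ/kg
vapour 98.4→180 °C: 135.46 kJ/kg
Δh = 164.64 + 317 + 135.46 = 617.1 kJ/kg
Q = ṁ·Δh = 1168 kg/h × 617.1 kJ/kg = 720770 kJ/h
|Q| = 200.21 kW = 200210 W

Q = 200000 W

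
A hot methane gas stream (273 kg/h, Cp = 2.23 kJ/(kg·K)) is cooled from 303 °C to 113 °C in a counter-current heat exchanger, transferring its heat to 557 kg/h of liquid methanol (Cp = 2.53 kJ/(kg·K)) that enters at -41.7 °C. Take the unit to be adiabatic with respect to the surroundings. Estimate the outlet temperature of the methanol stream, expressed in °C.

T_c,out = 40.4 °C

Heat released by hot stream: Q = 273 × 2.23 × (303 − 113) = 115670 kJ/h
Energy balance on cold side (adiabatic exchanger): Q = ṁ_c·Cp_c·(T_c,out − T_c,in)
T_c,out = -41.7 + 115670/(557 × 2.53) = 40.382 °C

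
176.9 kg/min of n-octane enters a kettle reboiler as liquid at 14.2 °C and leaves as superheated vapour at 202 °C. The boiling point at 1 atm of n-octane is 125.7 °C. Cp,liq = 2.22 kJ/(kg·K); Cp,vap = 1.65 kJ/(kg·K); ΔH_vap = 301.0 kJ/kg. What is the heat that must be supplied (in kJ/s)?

Q = 1990 kJ/s

liquid 14.2→125.7 °C: 247.53 kJ/kg
vaporisation at 125.7 °C: 301 kJ/kg
vapour 125.7→202 °C: 125.89 kJ/kg
Δh = 247.53 + 301 + 125.89 = 674.42 kJ/kg
Q = ṁ·Δh = 176.9 kg/min × 674.42 kJ/kg = 119310 kJ/min
|Q| = 1988.4 kW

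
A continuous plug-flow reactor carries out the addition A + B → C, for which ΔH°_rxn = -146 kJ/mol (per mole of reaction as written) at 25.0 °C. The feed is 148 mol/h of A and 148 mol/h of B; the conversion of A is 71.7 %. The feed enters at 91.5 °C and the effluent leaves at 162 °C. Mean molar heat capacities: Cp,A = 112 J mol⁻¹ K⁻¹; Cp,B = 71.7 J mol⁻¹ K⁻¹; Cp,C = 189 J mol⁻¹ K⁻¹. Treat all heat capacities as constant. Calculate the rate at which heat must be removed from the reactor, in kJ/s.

Extent of reaction ξ = 0.717 × 148 = 106.12 mol/h
Reaction term: ξ·ΔH°_rxn = 106.12 × -146 = -15493 kJ/h
Sensible, feed 91.5→25 °C: -1808 kJ/h
Outlet flows (mol/h): A 41.884, B 41.884, C 106.12
Sensible, products 25→162 °C: 3801.8 kJ/h
Q = ΔH = -13499 kJ/h = -3.7498 kW
Heat removed = 3.7498 kJ/s

Q_out = 3.75 kJ/s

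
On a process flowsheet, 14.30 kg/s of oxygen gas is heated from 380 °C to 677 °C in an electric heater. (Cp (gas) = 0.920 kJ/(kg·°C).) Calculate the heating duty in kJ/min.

Q = ṁ·Cp·ΔT = 14.30 × 0.920 × (677 − 380) = 3907.3 kJ/s
Heating duty = 234440 kJ/min

Q = 234000 kJ/min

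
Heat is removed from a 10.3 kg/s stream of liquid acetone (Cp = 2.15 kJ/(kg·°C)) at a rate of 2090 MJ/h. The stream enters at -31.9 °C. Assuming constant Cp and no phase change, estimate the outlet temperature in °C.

T_out = -58.1 °C

Q = 2090 MJ/h = 580.56 kJ/s
ΔT = Q/(ṁ·Cp) = 580.56/(10.3×2.15) = 26.216 K
T_out = -31.9 − 26.216 = -58.116 °C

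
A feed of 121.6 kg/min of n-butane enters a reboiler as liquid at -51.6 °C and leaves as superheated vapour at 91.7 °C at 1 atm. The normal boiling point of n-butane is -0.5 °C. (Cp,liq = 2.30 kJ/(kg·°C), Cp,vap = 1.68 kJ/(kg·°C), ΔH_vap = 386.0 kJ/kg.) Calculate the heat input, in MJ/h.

liquid -51.6→-0.5 °C: 117.53 kJ/kg
vaporisation at -0.5 °C: 386 kJ/kg
vapour -0.5→91.7 °C: 154.9 kJ/kg
Δh = 117.53 + 386 + 154.9 = 658.43 kJ/kg
Q = ṁ·Δh = 121.6 kg/min × 658.43 kJ/kg = 80065 kJ/min
|Q| = 1334.4 kW = 4803.9 MJ/h

Q = 4800 MJ/h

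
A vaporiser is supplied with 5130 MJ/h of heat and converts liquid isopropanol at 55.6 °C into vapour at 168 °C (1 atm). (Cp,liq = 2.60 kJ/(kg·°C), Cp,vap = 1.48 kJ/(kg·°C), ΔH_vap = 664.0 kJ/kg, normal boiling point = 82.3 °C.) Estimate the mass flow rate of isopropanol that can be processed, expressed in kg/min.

ṁ = 99.4 kg/min

Δh = 2.60×(82.3−55.6) + 664.0 + 1.48×(168−82.3) = 860.26 kJ/kg
Q = 5130 MJ/h = 1425 kJ/s = 85500 kJ/min
ṁ = Q/Δh = 85500 / 860.26 = 99.389 kg/min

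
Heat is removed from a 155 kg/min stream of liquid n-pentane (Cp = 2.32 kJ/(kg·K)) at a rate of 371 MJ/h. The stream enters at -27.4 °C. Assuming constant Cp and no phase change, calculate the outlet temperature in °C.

Q = 371 MJ/h = 6183.3 kJ/min
ΔT = Q/(ṁ·Cp) = 6183.3/(155×2.32) = 17.195 K
T_out = -27.4 − 17.195 = -44.595 °C

T_out = -44.6 °C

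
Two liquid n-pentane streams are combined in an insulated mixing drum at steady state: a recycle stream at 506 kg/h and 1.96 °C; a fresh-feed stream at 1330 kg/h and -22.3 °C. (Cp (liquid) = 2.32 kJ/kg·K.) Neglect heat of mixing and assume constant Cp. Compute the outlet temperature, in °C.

T_out = -15.6 °C

Energy balance with Q = 0: Σ ṁᵢCp,ᵢ(T_out − Tᵢ) = 0
Σ ṁᵢCp,ᵢTᵢ = 506×2.32×1.96 + 1330×2.32×-22.3 = -66508
Σ ṁᵢCp,ᵢ = 506×2.32 + 1330×2.32 = 4259.5
T_out = -66508 / 4259.5 = -15.614 °C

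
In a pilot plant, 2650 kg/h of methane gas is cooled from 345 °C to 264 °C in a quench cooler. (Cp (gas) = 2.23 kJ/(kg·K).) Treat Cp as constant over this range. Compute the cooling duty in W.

Q_c = 133000 W

Q = ṁ·Cp·ΔT = 2650 × 2.23 × (264 − 345) = -478670 kJ/h
Converting: 478670 / 3600 s = 132.96 kW
Cooling duty = 132960 W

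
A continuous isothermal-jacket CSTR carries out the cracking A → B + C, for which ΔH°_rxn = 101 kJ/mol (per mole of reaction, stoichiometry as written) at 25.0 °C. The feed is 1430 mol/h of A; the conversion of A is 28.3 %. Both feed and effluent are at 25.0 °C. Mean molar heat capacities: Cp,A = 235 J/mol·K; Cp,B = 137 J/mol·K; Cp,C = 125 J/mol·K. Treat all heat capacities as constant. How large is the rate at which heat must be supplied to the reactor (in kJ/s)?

Q_in = 11.4 kJ/s

Extent of reaction ξ = 0.283 × 1430 = 404.69 mol/h
Reaction term: ξ·ΔH°_rxn = 404.69 × 101 = 40874 kJ/h
Q = ΔH = 40874 kJ/h = 11.354 kW
Heat supplied = 11.354 kJ/s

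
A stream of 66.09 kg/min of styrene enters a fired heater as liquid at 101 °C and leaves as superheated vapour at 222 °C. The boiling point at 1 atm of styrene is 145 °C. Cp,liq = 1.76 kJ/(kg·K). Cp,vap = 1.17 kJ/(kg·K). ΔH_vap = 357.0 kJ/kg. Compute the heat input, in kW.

Q = 578 kW

liquid 101→145 °C: 77.44 kJ/kg
vaporisation at 145 °C: 357 kJ/kg
vapour 145→222 °C: 90.09 kJ/kg
Δh = 77.44 + 357 + 90.09 = 524.53 kJ/kg
Q = ṁ·Δh = 66.09 kg/min × 524.53 kJ/kg = 34666 kJ/min
|Q| = 577.77 kW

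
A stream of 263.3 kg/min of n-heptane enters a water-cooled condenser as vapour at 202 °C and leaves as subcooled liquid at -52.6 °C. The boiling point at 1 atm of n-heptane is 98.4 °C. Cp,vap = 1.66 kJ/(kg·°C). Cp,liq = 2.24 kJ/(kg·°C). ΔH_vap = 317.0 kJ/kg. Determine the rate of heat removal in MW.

vapour 202→98.4 °C: -171.98 kJ/kg
condensation at 98.4 °C: -317 kJ/kg
liquid 98.4→-52.6 °C: -338.24 kJ/kg
Δh = -171.98 + -317 + -338.24 = -827.22 kJ/kg
Q = ṁ·Δh = 263.3 kg/min × -827.22 kJ/kg = -217810 kJ/min
|Q| = 3630.1 kW = 3.6301 MW

Q_c = 3.63 MW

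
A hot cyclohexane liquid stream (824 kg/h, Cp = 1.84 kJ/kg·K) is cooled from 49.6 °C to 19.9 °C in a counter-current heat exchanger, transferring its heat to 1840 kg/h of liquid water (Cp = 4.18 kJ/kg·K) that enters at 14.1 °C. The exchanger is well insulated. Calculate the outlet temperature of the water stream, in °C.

T_c,out = 20.0 °C

Heat released by hot stream: Q = 824 × 1.84 × (49.6 − 19.9) = 45030 kJ/h
Energy balance on cold side (adiabatic exchanger): Q = ṁ_c·Cp_c·(T_c,out − T_c,in)
T_c,out = 14.1 + 45030/(1840 × 4.18) = 19.955 °C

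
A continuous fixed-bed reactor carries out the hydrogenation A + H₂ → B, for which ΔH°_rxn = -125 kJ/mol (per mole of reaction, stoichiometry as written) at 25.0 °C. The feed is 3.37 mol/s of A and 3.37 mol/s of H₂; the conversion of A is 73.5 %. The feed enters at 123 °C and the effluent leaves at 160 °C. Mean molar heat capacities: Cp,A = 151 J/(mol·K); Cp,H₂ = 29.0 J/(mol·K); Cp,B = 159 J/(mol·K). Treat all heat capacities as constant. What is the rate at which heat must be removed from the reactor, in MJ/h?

Extent of reaction ξ = 0.735 × 3.37 = 2.4769 mol/s
Reaction term: ξ·ΔH°_rxn = 2.4769 × -125 = -309.62 kJ/s
Sensible, feed 123→25 °C: -59.447 kJ/s
Outlet flows (mol/s): A 0.89305, H₂ 0.89305, B 2.4769
Sensible, products 25→160 °C: 74.869 kJ/s
Q = ΔH = -294.2 kJ/s = -294.2 kW
Heat removed = 1059.1 MJ/h

Q_out = 1060 MJ/h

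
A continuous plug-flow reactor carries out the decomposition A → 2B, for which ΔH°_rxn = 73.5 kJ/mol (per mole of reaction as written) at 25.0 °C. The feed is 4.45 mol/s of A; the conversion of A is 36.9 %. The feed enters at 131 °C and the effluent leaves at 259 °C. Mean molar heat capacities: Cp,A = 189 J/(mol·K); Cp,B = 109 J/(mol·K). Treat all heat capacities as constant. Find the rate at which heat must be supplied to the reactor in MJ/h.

Extent of reaction ξ = 0.369 × 4.45 = 1.6421 mol/s
Reaction term: ξ·ΔH°_rxn = 1.6421 × 73.5 = 120.69 kJ/s
Sensible, feed 131→25 °C: -89.151 kJ/s
Outlet flows (mol/s): A 2.8079, B 3.2841
Sensible, products 25→259 °C: 207.95 kJ/s
Q = ΔH = 239.49 kJ/s = 239.49 kW
Heat supplied = 862.16 MJ/h

Q_in = 862 MJ/h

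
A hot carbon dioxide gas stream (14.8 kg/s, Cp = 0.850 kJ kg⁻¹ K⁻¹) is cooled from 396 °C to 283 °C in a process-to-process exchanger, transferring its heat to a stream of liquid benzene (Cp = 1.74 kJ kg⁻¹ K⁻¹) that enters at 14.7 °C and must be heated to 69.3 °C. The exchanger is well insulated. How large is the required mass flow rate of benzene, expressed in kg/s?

ṁ_c = 15.0 kg/s

Heat released by hot stream: Q = 14.8 × 0.850 × (396 − 283) = 1421.5 kJ/s
Energy balance on cold side (adiabatic exchanger): Q = ṁ_c·Cp_c·(T_c,out − T_c,in)
ṁ_c = 1421.5 / [1.74 × (69.3 − 14.7)] = 14.963 kg/s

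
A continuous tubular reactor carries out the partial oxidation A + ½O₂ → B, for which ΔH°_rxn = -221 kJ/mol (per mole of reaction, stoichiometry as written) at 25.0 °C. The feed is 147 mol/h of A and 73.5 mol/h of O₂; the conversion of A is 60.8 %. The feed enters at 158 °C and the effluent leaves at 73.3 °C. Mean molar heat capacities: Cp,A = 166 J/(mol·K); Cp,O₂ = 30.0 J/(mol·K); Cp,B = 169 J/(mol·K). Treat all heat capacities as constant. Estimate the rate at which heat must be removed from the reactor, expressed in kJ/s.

Extent of reaction ξ = 0.608 × 147 = 89.376 mol/h
Reaction term: ξ·ΔH°_rxn = 89.376 × -221 = -19752 kJ/h
Sensible, feed 158→25 °C: -3538.7 kJ/h
Outlet flows (mol/h): A 57.624, O₂ 28.812, B 89.376
Sensible, products 25→73.3 °C: 1233.3 kJ/h
Q = ΔH = -22058 kJ/h = -6.1271 kW
Heat removed = 6.1271 kJ/s

Q_out = 6.13 kJ/s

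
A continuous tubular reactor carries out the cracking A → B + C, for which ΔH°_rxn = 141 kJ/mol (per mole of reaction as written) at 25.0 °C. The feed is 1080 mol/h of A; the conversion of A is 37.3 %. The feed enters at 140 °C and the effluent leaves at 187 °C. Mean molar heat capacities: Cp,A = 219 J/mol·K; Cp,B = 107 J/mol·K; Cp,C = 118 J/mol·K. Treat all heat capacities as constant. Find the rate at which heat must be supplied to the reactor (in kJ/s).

Extent of reaction ξ = 0.373 × 1080 = 402.84 mol/h
Reaction term: ξ·ΔH°_rxn = 402.84 × 141 = 56800 kJ/h
Sensible, feed 140→25 °C: -27200 kJ/h
Outlet flows (mol/h): A 677.16, B 402.84, C 402.84
Sensible, products 25→187 °C: 38708 kJ/h
Q = ΔH = 68308 kJ/h = 18.975 kW
Heat supplied = 18.975 kJ/s

Q_in = 19.0 kJ/s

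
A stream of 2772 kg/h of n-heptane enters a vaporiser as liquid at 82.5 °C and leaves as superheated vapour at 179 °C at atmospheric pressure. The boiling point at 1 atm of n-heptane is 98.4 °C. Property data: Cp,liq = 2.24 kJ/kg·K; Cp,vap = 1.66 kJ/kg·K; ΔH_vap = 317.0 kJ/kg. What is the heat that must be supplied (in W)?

Q = 375000 W

liquid 82.5→98.4 °C: 35.616 kJ/kg
vaporisation at 98.4 °C: 317 kJ/kg
vapour 98.4→179 °C: 133.8 kJ/kg
Δh = 35.616 + 317 + 133.8 = 486.41 kJ/kg
Q = ṁ·Δh = 2772 kg/h × 486.41 kJ/kg = 1.3483e+06 kJ/h
|Q| = 374.54 kW = 374540 W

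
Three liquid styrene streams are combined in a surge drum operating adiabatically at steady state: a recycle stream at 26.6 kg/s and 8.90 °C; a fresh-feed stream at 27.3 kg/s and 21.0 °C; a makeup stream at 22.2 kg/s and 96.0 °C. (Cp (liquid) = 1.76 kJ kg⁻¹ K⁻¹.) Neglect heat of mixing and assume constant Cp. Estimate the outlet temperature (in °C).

Energy balance with Q = 0: Σ ṁᵢCp,ᵢ(T_out − Tᵢ) = 0
Σ ṁᵢCp,ᵢTᵢ = 26.6×1.76×8.90 + 27.3×1.76×21.0 + 22.2×1.76×96.0 = 5176.6
Σ ṁᵢCp,ᵢ = 26.6×1.76 + 27.3×1.76 + 22.2×1.76 = 133.94
T_out = 5176.6 / 133.94 = 38.65 °C

T_out = 38.6 °C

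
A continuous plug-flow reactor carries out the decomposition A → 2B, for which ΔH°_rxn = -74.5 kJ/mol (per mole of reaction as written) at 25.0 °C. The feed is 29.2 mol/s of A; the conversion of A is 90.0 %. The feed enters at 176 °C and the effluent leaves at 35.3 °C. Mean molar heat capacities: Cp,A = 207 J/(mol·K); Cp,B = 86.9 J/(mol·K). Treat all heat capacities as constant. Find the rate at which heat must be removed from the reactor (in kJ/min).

Extent of reaction ξ = 0.900 × 29.2 = 26.28 mol/s
Reaction term: ξ·ΔH°_rxn = 26.28 × -74.5 = -1957.9 kJ/s
Sensible, feed 176→25 °C: -912.7 kJ/s
Outlet flows (mol/s): A 2.92, B 52.56
Sensible, products 25→35.3 °C: 53.271 kJ/s
Q = ΔH = -2817.3 kJ/s = -2817.3 kW
Heat removed = 169040 kJ/min

Q_out = 169000 kJ/min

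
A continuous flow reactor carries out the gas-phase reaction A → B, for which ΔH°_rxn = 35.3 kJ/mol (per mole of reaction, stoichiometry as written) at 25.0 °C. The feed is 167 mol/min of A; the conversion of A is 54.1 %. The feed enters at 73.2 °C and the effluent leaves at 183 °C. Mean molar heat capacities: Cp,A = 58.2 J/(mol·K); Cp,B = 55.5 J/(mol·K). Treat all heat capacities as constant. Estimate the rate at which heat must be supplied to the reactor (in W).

Q_in = 70300 W

Extent of reaction ξ = 0.541 × 167 = 90.347 mol/min
Reaction term: ξ·ΔH°_rxn = 90.347 × 35.3 = 3189.2 kJ/min
Sensible, feed 73.2→25 °C: -468.48 kJ/min
Outlet flows (mol/min): A 76.653, B 90.347
Sensible, products 25→183 °C: 1497.1 kJ/min
Q = ΔH = 4217.9 kJ/min = 70.298 kW
Heat supplied = 70298 W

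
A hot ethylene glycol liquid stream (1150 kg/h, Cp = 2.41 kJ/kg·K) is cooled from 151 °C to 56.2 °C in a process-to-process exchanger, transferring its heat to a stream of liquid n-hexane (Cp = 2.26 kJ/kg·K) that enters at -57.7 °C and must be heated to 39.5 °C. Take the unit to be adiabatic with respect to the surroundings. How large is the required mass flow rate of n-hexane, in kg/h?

Heat released by hot stream: Q = 1150 × 2.41 × (151 − 56.2) = 262740 kJ/h
Energy balance on cold side (adiabatic exchanger): Q = ṁ_c·Cp_c·(T_c,out − T_c,in)
ṁ_c = 262740 / [2.26 × (39.5 − -57.7)] = 1196 kg/h

ṁ_c = 1200 kg/h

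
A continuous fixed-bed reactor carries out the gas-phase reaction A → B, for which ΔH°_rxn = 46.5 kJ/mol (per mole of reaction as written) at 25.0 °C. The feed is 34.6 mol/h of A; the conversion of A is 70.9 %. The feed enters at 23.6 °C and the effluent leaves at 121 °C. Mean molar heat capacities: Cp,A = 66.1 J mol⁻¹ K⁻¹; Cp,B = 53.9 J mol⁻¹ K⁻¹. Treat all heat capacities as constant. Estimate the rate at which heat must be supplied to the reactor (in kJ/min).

Q_in = 22.2 kJ/min

Extent of reaction ξ = 0.709 × 34.6 = 24.531 mol/h
Reaction term: ξ·ΔH°_rxn = 24.531 × 46.5 = 1140.7 kJ/h
Sensible, feed 23.6→25 °C: 3.2019 kJ/h
Outlet flows (mol/h): A 10.069, B 24.531
Sensible, products 25→121 °C: 190.83 kJ/h
Q = ΔH = 1334.7 kJ/h = 0.37076 kW
Heat supplied = 22.246 kJ/min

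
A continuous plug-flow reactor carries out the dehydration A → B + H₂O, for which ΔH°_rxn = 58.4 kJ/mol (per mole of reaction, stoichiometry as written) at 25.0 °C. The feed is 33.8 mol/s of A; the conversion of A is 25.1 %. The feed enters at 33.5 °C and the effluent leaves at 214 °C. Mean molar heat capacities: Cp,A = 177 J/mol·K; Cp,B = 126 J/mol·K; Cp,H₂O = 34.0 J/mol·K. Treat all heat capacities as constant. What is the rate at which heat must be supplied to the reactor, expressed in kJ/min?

Extent of reaction ξ = 0.251 × 33.8 = 8.4838 mol/s
Reaction term: ξ·ΔH°_rxn = 8.4838 × 58.4 = 495.45 kJ/s
Sensible, feed 33.5→25 °C: -50.852 kJ/s
Outlet flows (mol/s): A 25.316, B 8.4838, H₂O 8.4838
Sensible, products 25→214 °C: 1103.5 kJ/s
Q = ΔH = 1548.1 kJ/s = 1548.1 kW
Heat supplied = 92883 kJ/min

Q_in = 92900 kJ/min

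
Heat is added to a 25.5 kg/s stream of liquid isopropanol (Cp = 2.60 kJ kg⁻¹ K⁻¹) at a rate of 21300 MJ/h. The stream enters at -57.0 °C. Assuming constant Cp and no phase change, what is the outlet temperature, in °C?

Q = 21300 MJ/h = 5916.7 kJ/s
ΔT = Q/(ṁ·Cp) = 5916.7/(25.5×2.60) = 89.241 K
T_out = -57.0 + 89.241 = 32.241 °C

T_out = 32.2 °C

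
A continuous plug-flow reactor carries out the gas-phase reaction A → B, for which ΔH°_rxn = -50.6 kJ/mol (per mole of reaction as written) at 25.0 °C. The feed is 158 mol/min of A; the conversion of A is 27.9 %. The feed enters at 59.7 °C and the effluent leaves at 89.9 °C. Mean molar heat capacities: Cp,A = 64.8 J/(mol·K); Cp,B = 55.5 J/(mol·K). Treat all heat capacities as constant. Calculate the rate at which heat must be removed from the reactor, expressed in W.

Extent of reaction ξ = 0.279 × 158 = 44.082 mol/min
Reaction term: ξ·ΔH°_rxn = 44.082 × -50.6 = -2230.5 kJ/min
Sensible, feed 59.7→25 °C: -355.27 kJ/min
Outlet flows (mol/min): A 113.92, B 44.082
Sensible, products 25→89.9 °C: 637.87 kJ/min
Q = ΔH = -1948 kJ/min = -32.466 kW
Heat removed = 32466 W

Q_out = 32500 W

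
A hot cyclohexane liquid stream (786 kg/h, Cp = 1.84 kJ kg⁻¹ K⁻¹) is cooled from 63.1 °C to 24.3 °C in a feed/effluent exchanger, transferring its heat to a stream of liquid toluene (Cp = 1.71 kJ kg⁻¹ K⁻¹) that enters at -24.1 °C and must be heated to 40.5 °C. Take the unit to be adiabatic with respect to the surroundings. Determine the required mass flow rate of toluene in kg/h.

Heat released by hot stream: Q = 786 × 1.84 × (63.1 − 24.3) = 56114 kJ/h
Energy balance on cold side (adiabatic exchanger): Q = ṁ_c·Cp_c·(T_c,out − T_c,in)
ṁ_c = 56114 / [1.71 × (40.5 − -24.1)] = 507.98 kg/h

ṁ_c = 508 kg/h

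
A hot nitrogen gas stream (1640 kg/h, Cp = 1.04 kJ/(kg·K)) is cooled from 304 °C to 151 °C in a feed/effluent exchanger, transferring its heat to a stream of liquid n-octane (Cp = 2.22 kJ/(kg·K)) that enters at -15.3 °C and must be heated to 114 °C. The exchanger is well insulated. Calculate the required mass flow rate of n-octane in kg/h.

Heat released by hot stream: Q = 1640 × 1.04 × (304 − 151) = 260960 kJ/h
Energy balance on cold side (adiabatic exchanger): Q = ṁ_c·Cp_c·(T_c,out − T_c,in)
ṁ_c = 260960 / [2.22 × (114 − -15.3)] = 909.11 kg/h

ṁ_c = 909 kg/h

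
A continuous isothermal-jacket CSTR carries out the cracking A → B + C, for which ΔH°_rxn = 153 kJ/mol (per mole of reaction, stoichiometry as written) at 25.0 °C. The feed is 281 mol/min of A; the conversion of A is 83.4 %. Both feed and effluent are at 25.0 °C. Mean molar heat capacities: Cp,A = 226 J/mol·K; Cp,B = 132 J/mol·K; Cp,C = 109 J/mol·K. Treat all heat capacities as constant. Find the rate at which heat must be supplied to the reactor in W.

Extent of reaction ξ = 0.834 × 281 = 234.35 mol/min
Reaction term: ξ·ΔH°_rxn = 234.35 × 153 = 35856 kJ/min
Q = ΔH = 35856 kJ/min = 597.6 kW
Heat supplied = 597600 W

Q_in = 598000 W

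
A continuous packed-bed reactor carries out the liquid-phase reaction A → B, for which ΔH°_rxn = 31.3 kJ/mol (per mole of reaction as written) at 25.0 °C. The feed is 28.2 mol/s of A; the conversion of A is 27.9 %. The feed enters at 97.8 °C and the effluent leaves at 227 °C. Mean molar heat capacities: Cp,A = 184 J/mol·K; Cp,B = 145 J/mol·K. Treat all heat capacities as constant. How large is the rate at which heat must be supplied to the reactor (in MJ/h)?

Extent of reaction ξ = 0.279 × 28.2 = 7.8678 mol/s
Reaction term: ξ·ΔH°_rxn = 7.8678 × 31.3 = 246.26 kJ/s
Sensible, feed 97.8→25 °C: -377.74 kJ/s
Outlet flows (mol/s): A 20.332, B 7.8678
Sensible, products 25→227 °C: 986.16 kJ/s
Q = ΔH = 854.67 kJ/s = 854.67 kW
Heat supplied = 3076.8 MJ/h

Q_in = 3080 MJ/h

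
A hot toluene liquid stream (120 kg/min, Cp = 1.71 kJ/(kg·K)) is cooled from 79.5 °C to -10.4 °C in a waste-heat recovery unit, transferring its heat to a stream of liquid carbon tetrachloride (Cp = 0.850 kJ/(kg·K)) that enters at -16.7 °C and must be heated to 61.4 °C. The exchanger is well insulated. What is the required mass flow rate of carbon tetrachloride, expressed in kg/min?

ṁ_c = 278 kg/min

Heat released by hot stream: Q = 120 × 1.71 × (79.5 − -10.4) = 18447 kJ/min
Energy balance on cold side (adiabatic exchanger): Q = ṁ_c·Cp_c·(T_c,out − T_c,in)
ṁ_c = 18447 / [0.850 × (61.4 − -16.7)] = 277.89 kg/min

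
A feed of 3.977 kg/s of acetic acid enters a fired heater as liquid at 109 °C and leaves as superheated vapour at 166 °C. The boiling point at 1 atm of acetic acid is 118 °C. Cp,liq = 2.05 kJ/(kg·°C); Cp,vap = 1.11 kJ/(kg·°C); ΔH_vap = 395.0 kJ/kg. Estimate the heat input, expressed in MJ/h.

Q = 6680 MJ/h

liquid 109→118 °C: 18.45 kJ/kg
vaporisation at 118 °C: 395 kJ/kg
vapour 118→166 °C: 53.28 kJ/kg
Δh = 18.45 + 395 + 53.28 = 466.73 kJ/kg
Q = ṁ·Δh = 3.977 kg/s × 466.73 kJ/kg = 1856.2 kJ/s
|Q| = 1856.2 kW = 6682.3 MJ/h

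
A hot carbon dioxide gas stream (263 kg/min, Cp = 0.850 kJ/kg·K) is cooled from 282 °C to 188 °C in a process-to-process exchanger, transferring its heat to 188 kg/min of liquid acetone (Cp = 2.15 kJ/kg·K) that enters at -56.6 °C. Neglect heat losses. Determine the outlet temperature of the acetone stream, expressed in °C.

T_c,out = -4.61 °C

Heat released by hot stream: Q = 263 × 0.850 × (282 − 188) = 21014 kJ/min
Energy balance on cold side (adiabatic exchanger): Q = ṁ_c·Cp_c·(T_c,out − T_c,in)
T_c,out = -56.6 + 21014/(188 × 2.15) = -4.6116 °C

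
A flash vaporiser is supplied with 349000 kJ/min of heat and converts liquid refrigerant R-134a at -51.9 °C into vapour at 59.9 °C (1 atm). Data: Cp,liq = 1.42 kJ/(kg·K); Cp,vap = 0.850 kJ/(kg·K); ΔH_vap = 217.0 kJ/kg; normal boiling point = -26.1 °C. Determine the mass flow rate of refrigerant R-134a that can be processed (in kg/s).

ṁ = 17.8 kg/s

Δh = 1.42×(-26.1−-51.9) + 217.0 + 0.850×(59.9−-26.1) = 326.74 kJ/kg
Q = 349000 kJ/min = 5816.7 kJ/s = 5816.7 kJ/s
ṁ = Q/Δh = 5816.7 / 326.74 = 17.802 kg/s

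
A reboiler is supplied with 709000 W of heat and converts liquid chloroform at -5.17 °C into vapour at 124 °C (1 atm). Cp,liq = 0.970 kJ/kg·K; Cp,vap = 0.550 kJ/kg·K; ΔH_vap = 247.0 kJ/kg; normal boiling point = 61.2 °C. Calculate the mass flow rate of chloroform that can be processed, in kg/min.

ṁ = 123 kg/min

Δh = 0.970×(61.2−-5.17) + 247.0 + 0.550×(124−61.2) = 345.92 kJ/kg
Q = 709000 W = 709 kJ/s = 42540 kJ/min
ṁ = Q/Δh = 42540 / 345.92 = 122.98 kg/min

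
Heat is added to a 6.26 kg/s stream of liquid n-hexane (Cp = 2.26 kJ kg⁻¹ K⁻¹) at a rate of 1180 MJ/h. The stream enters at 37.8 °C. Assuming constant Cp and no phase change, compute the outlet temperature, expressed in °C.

T_out = 61.0 °C

Q = 1180 MJ/h = 327.78 kJ/s
ΔT = Q/(ṁ·Cp) = 327.78/(6.26×2.26) = 23.168 K
T_out = 37.8 + 23.168 = 60.968 °C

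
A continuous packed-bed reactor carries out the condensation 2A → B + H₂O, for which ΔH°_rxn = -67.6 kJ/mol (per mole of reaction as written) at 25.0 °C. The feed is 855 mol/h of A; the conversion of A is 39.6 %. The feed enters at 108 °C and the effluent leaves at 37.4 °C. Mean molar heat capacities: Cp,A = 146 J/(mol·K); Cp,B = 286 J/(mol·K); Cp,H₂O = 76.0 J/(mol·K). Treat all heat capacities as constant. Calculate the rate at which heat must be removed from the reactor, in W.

Q_out = 5590 W

Extent of reaction ξ = 0.396 × 855 / 2 = 169.29 mol/h
Reaction term: ξ·ΔH°_rxn = 169.29 × -67.6 = -11444 kJ/h
Sensible, feed 108→25 °C: -10361 kJ/h
Outlet flows (mol/h): A 516.42, B 169.29, H₂O 169.29
Sensible, products 25→37.4 °C: 1694.8 kJ/h
Q = ΔH = -20110 kJ/h = -5.5861 kW
Heat removed = 5586.1 W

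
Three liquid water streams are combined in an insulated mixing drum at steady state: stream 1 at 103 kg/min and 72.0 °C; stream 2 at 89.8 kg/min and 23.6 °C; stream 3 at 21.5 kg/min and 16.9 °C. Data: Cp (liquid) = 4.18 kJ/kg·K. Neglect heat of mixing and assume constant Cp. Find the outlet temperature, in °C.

T_out = 46.2 °C

Adiabatic, steady state ⇒ Σ ṁᵢCp,ᵢ(T_out − Tᵢ) = 0
T_out = Σ ṁᵢCp,ᵢTᵢ / Σ ṁᵢCp,ᵢ
      = 41376 / 895.77 = 46.191 °C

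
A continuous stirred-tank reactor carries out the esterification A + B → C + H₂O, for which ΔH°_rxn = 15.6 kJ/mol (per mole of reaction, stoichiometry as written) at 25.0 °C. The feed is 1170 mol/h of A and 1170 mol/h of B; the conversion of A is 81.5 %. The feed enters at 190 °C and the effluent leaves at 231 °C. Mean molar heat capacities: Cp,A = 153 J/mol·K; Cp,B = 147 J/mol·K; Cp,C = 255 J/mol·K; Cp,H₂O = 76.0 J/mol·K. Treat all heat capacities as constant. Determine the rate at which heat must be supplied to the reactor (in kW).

Q_in = 9.82 kW

Extent of reaction ξ = 0.815 × 1170 = 953.55 mol/h
Reaction term: ξ·ΔH°_rxn = 953.55 × 15.6 = 14875 kJ/h
Sensible, feed 190→25 °C: -57915 kJ/h
Outlet flows (mol/h): A 216.45, B 216.45, C 953.55, H₂O 953.55
Sensible, products 25→231 °C: 78395 kJ/h
Q = ΔH = 35356 kJ/h = 9.821 kW
Heat supplied = 9.821 kW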